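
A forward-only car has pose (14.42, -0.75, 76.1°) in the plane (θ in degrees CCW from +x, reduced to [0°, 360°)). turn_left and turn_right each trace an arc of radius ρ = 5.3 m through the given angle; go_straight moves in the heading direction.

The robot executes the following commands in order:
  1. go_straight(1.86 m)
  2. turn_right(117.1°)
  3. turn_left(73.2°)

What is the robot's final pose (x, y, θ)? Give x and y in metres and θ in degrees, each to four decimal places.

set_pose: (x, y, θ) = (14.4200, -0.7500, 76.1000°), ρ = 5.3
go_straight(1.86): x += 1.86·cos θ, y += 1.86·sin θ → (14.8668, 1.0555, 76.1000°)
turn_right(117.1°): centre at ρ to the right, rotate −117.1° → (23.4887, 3.7823, -41.0000° ≡ 319.0000°)
turn_left(73.2°): centre at ρ to the left, rotate +73.2° → (29.7901, 3.2974, 392.2000° ≡ 32.2000°)

(29.7901, 3.2974, 32.2000°)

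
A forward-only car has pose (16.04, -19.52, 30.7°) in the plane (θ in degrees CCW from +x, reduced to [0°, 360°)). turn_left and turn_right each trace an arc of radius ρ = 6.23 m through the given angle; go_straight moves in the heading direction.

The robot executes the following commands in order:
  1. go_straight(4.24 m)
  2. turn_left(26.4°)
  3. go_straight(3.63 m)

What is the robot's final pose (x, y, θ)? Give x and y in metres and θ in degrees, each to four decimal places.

(23.7076, -12.3346, 57.1000°)

set_pose: (x, y, θ) = (16.0400, -19.5200, 30.7000°), ρ = 6.23
go_straight(4.24): x += 4.24·cos θ, y += 4.24·sin θ → (19.6858, -17.3553, 30.7000°)
turn_left(26.4°): centre at ρ to the left, rotate +26.4° → (21.7359, -15.3824, 57.1000°)
go_straight(3.63): x += 3.63·cos θ, y += 3.63·sin θ → (23.7076, -12.3346, 57.1000°)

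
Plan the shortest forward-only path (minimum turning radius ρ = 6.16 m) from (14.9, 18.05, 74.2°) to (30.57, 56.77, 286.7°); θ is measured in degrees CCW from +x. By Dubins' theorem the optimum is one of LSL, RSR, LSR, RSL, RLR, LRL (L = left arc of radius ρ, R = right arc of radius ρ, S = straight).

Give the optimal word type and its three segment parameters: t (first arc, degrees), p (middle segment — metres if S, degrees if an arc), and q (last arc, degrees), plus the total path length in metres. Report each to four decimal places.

LSR: t = 10.4188°, p = 36.5892 m, q = 157.9188°, L = 54.6876 m

Let ψ = atan2(Δy, Δx) = atan2(38.72, 15.67) = 67.9668° be the start→goal bearing.
Normalize: d = |goal − start| / ρ = 41.770651/6.16 = 6.780950, α = (θ_start − ψ) mod 360° = 6.2332° = 0.108790 rad, β = (θ_goal − ψ) mod 360° = 218.7332° = 3.817615 rad.
Common terms: sin α = 0.108575, cos α = 0.994088, sin β = -0.625695, cos β = -0.780068, cos(α−β) = -0.843391, d² = 45.981281. Work in radians in the unit-radius frame; every candidate has L = ρ·(t + p + q).
LSL: p² = 2 + d² − 2cos(α−β) + 2d(sin α − sin β) = 59.626162; p = √p² = 7.721798; φ = atan2(cos β − cos α, d + sin α − sin β) = -0.231831 rad; t = (φ − α) mod 2π = 5.942565 rad, q = (β − φ) mod 2π = 4.049445 rad → L = 6.16·(5.942565 + 7.721798 + 4.049445) = 6.16·17.713808 = 109.117056 m
RSR: p² = 2 + d² − 2cos(α−β) + 2d(sin β − sin α) = 39.709966; p = √p² = 6.301584; φ = atan2(cos α − cos β, d − sin α + sin β) = 0.285400 rad; t = (α − φ) mod 2π = 6.106575 rad, q = (φ − β) mod 2π = 2.750971 rad → L = 6.16·(6.106575 + 6.301584 + 2.750971) = 6.16·15.159130 = 93.380243 m
LSR: p² = d² − 2 + 2cos(α−β) + 2d(sin α + sin β) = 35.281377; p = √p² = 5.939813; φ = atan2(−cos α − cos β, d + sin α + sin β) − atan2(−2, p) = 0.290633 rad; t = (φ − α) mod 2π = 0.181843 rad, q = (φ − β) mod 2π = 2.756204 rad → L = 6.16·(0.181843 + 5.939813 + 2.756204) = 6.16·8.877860 = 54.687616 m
RSL: p² = d² − 2 + 2cos(α−β) − 2d(sin α + sin β) = 49.307619; p = √p² = 7.021938; φ = atan2(cos α + cos β, d − sin α − sin β) − atan2(2, p) = -0.248157 rad; t = (α − φ) mod 2π = 0.356947 rad, q = (β − φ) mod 2π = 4.065772 rad → L = 6.16·(0.356947 + 7.021938 + 4.065772) = 6.16·11.444657 = 70.499086 m
RLR: c = (6 − d² + 2cos(α−β) + 2d(sin α − sin β))/8 = -3.963746, |c| > 1 → infeasible
LRL: c = (6 − d² + 2cos(α−β) − 2d(sin α − sin β))/8 = -6.453270, |c| > 1 → infeasible
Shortest: LSR with L = 54.687616 m ≈ 54.6876 m
Convert LSR to answer units (arcs ×180/π): t = 0.181843·180/π = 10.4188°, p = ρ·p = 6.16·5.939813 = 36.5892 m, q = 2.756204·180/π = 157.9188°, L = 54.6876 m.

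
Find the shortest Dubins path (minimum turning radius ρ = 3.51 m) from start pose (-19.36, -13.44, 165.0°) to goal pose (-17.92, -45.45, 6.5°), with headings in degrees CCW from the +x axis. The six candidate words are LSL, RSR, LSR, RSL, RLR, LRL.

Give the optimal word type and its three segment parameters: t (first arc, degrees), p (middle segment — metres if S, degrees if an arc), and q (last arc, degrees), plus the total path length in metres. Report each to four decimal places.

Let ψ = atan2(Δy, Δx) = atan2(-32.01, 1.44) = -87.4242° be the start→goal bearing.
Normalize: d = |goal − start| / ρ = 32.042374/3.51 = 9.128881, α = (θ_start − ψ) mod 360° = 252.4242° = 4.405634 rad, β = (θ_goal − ψ) mod 360° = 93.9242° = 1.639287 rad.
Common terms: sin α = -0.953318, cos α = -0.301967, sin β = 0.997655, cos β = -0.068437, cos(α−β) = -0.930418, d² = 83.336475. Work in radians in the unit-radius frame; every candidate has L = ρ·(t + p + q).
LSL: p² = 2 + d² − 2cos(α−β) + 2d(sin α − sin β) = 51.576891; p = √p² = 7.181705; φ = atan2(cos β − cos α, d + sin α − sin β) = 0.032523 rad; t = (φ − α) mod 2π = 1.910074 rad, q = (β − φ) mod 2π = 1.606764 rad → L = 3.51·(1.910074 + 7.181705 + 1.606764) = 3.51·10.698544 = 37.551889 m
RSR: p² = 2 + d² − 2cos(α−β) + 2d(sin β − sin α) = 122.817728; p = √p² = 11.082316; φ = atan2(cos α − cos β, d − sin α + sin β) = -0.021074 rad; t = (α − φ) mod 2π = 4.426708 rad, q = (φ − β) mod 2π = 4.622824 rad → L = 3.51·(4.426708 + 11.082316 + 4.622824) = 3.51·20.131848 = 70.662787 m
LSR: p² = d² − 2 + 2cos(α−β) + 2d(sin α + sin β) = 80.285133; p = √p² = 8.960197; φ = atan2(−cos α − cos β, d + sin α + sin β) − atan2(−2, p) = 0.259966 rad; t = (φ − α) mod 2π = 2.137518 rad, q = (φ − β) mod 2π = 4.903865 rad → L = 3.51·(2.137518 + 8.960197 + 4.903865) = 3.51·16.001579 = 56.165544 m
RSL: p² = d² − 2 + 2cos(α−β) − 2d(sin α + sin β) = 78.666146; p = √p² = 8.869394; φ = atan2(cos α + cos β, d − sin α − sin β) − atan2(2, p) = -0.262536 rad; t = (α − φ) mod 2π = 4.668169 rad, q = (β − φ) mod 2π = 1.901823 rad → L = 3.51·(4.668169 + 8.869394 + 1.901823) = 3.51·15.439386 = 54.192244 m
RLR: c = (6 − d² + 2cos(α−β) + 2d(sin α − sin β))/8 = -14.352216, |c| > 1 → infeasible
LRL: c = (6 − d² + 2cos(α−β) − 2d(sin α − sin β))/8 = -5.447111, |c| > 1 → infeasible
Shortest: LSL with L = 37.551889 m ≈ 37.5519 m
Convert LSL to answer units (arcs ×180/π): t = 1.910074·180/π = 109.4392°, p = ρ·p = 3.51·7.181705 = 25.2078 m, q = 1.606764·180/π = 92.0608°, L = 37.5519 m.

LSL: t = 109.4392°, p = 25.2078 m, q = 92.0608°, L = 37.5519 m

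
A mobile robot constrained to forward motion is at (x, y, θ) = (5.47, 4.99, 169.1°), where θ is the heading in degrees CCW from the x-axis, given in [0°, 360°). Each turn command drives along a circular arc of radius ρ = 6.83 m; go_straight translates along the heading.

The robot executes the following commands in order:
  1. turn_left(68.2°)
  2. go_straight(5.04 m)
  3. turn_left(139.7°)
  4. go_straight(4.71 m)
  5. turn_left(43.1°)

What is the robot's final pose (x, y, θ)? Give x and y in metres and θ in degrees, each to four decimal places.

(11.8808, -7.9856, 60.1000°)

set_pose: (x, y, θ) = (5.4700, 4.9900, 169.1000°), ρ = 6.83
turn_left(68.2°): centre at ρ to the left, rotate +68.2° → (-1.5690, 1.9731, 237.3000°)
go_straight(5.04): x += 5.04·cos θ, y += 5.04·sin θ → (-4.2919, -2.2682, 237.3000°)
turn_left(139.7°): centre at ρ to the left, rotate +139.7° → (3.4526, -12.4896, 377.0000° ≡ 17.0000°)
go_straight(4.71): x += 4.71·cos θ, y += 4.71·sin θ → (7.9568, -11.1125, 17.0000°)
turn_left(43.1°): centre at ρ to the left, rotate +43.1° → (11.8808, -7.9856, 60.1000°)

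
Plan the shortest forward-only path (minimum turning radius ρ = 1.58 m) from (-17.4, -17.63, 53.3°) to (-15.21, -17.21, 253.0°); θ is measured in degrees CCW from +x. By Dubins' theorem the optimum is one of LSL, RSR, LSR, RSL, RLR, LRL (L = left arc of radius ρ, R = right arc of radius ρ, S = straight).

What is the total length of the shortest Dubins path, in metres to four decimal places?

9.5594 m

Let ψ = atan2(Δy, Δx) = atan2(0.42, 2.19) = 10.8564° be the start→goal bearing.
Normalize: d = |goal − start| / ρ = 2.229910/1.58 = 1.411336, α = (θ_start − ψ) mod 360° = 42.4436° = 0.740780 rad, β = (θ_goal − ψ) mod 360° = 242.1436° = 4.226203 rad.
Common terms: sin α = 0.674864, cos α = 0.737942, sin β = -0.884121, cos β = -0.467257, cos(α−β) = -0.941471, d² = 1.991868. Work in radians in the unit-radius frame; every candidate has L = ρ·(t + p + q).
LSL: p² = 2 + d² − 2cos(α−β) + 2d(sin α − sin β) = 10.275312; p = √p² = 3.205513; φ = atan2(cos β − cos α, d + sin α − sin β) = -0.385451 rad; t = (φ − α) mod 2π = 5.156954 rad, q = (β − φ) mod 2π = 4.611654 rad → L = 1.58·(5.156954 + 3.205513 + 4.611654) = 1.58·12.974121 = 20.499111 m
RSR: p² = 2 + d² − 2cos(α−β) + 2d(sin β − sin α) = 1.474306; p = √p² = 1.214210; φ = atan2(cos α − cos β, d − sin α + sin β) = 1.692699 rad; t = (α − φ) mod 2π = 5.331266 rad, q = (φ − β) mod 2π = 3.749682 rad → L = 1.58·(5.331266 + 1.214210 + 3.749682) = 1.58·10.295158 = 16.266350 m
LSR: p² = d² − 2 + 2cos(α−β) + 2d(sin α + sin β) = -2.481738 < 0 → infeasible
RSL: p² = d² − 2 + 2cos(α−β) − 2d(sin α + sin β) = -1.300408 < 0 → infeasible
RLR: c = (6 − d² + 2cos(α−β) + 2d(sin α − sin β))/8 = 0.815712; p = 2π − arccos c = 5.666347 rad; φ = atan2(cos α − cos β, d − sin α + sin β) = 1.692699 rad; t = (α − φ + p/2) mod 2π = 1.881255 rad, q = (α − β − t + p) mod 2π = 0.299670 rad → L = 1.58·(1.881255 + 5.666347 + 0.299670) = 1.58·7.847272 = 12.398690 m
LRL: c = (6 − d² + 2cos(α−β) − 2d(sin α − sin β))/8 = -0.284414; p = 2π − arccos c = 4.423994 rad; φ = atan2(cos β − cos α, d + sin α − sin β) = -0.385451 rad; t = (φ − α + p/2) mod 2π = 1.085766 rad, q = (β − α − t + p) mod 2π = 0.540465 rad → L = 1.58·(1.085766 + 4.423994 + 0.540465) = 1.58·6.050225 = 9.559355 m
Shortest: LRL with L = 9.559355 m ≈ 9.5594 m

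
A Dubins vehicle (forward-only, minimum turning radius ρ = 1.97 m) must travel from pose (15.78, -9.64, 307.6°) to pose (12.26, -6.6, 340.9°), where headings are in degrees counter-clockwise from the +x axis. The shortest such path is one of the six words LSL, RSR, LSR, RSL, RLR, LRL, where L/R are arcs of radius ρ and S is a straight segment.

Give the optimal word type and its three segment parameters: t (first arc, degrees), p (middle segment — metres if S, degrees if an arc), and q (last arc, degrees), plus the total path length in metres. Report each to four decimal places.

RSR: t = 170.0340°, p = 3.5279 m, q = 156.6660°, L = 14.7609 m

Let ψ = atan2(Δy, Δx) = atan2(3.04, -3.52) = 139.1849° be the start→goal bearing.
Normalize: d = |goal − start| / ρ = 4.651021/1.97 = 2.360925, α = (θ_start − ψ) mod 360° = 168.4151° = 2.939398 rad, β = (θ_goal − ψ) mod 360° = 201.7151° = 3.520592 rad.
Common terms: sin α = 0.200820, cos α = -0.979628, sin β = -0.369991, cos β = -0.929035, cos(α−β) = 0.835807, d² = 5.573965. Work in radians in the unit-radius frame; every candidate has L = ρ·(t + p + q).
LSL: p² = 2 + d² − 2cos(α−β) + 2d(sin α − sin β) = 8.597635; p = √p² = 2.932172; φ = atan2(cos β − cos α, d + sin α − sin β) = 0.017255 rad; t = (φ − α) mod 2π = 3.361043 rad, q = (β − φ) mod 2π = 3.503337 rad → L = 1.97·(3.361043 + 2.932172 + 3.503337) = 1.97·9.796552 = 19.299208 m
RSR: p² = 2 + d² − 2cos(α−β) + 2d(sin β − sin α) = 3.207065; p = √p² = 1.790828; φ = atan2(cos α − cos β, d − sin α + sin β) = -0.028255 rad; t = (α − φ) mod 2π = 2.967653 rad, q = (φ − β) mod 2π = 2.734338 rad → L = 1.97·(2.967653 + 1.790828 + 2.734338) = 1.97·7.492819 = 14.760853 m
LSR: p² = d² − 2 + 2cos(α−β) + 2d(sin α + sin β) = 4.446778; p = √p² = 2.108738; φ = atan2(−cos α − cos β, d + sin α + sin β) − atan2(−2, p) = 1.475407 rad; t = (φ − α) mod 2π = 4.819195 rad, q = (φ − β) mod 2π = 4.238000 rad → L = 1.97·(4.819195 + 2.108738 + 4.238000) = 1.97·11.165934 = 21.996890 m
RSL: p² = d² − 2 + 2cos(α−β) − 2d(sin α + sin β) = 6.044381; p = √p² = 2.458532; φ = atan2(cos α + cos β, d − sin α − sin β) − atan2(2, p) = -1.329216 rad; t = (α − φ) mod 2π = 4.268613 rad, q = (β − φ) mod 2π = 4.849808 rad → L = 1.97·(4.268613 + 2.458532 + 4.849808) = 1.97·11.576953 = 22.806598 m
RLR: c = (6 − d² + 2cos(α−β) + 2d(sin α − sin β))/8 = 0.599117; p = 2π − arccos c = 5.354787 rad; φ = atan2(cos α − cos β, d − sin α + sin β) = -0.028255 rad; t = (α − φ + p/2) mod 2π = 5.645046 rad, q = (α − β − t + p) mod 2π = 5.411731 rad → L = 1.97·(5.645046 + 5.354787 + 5.411731) = 1.97·16.411564 = 32.330781 m
LRL: c = (6 − d² + 2cos(α−β) − 2d(sin α − sin β))/8 = -0.074704; p = 2π − arccos c = 4.637615 rad; φ = atan2(cos β − cos α, d + sin α − sin β) = 0.017255 rad; t = (φ − α + p/2) mod 2π = 5.679850 rad, q = (β − α − t + p) mod 2π = 5.822145 rad → L = 1.97·(5.679850 + 4.637615 + 5.822145) = 1.97·16.139610 = 31.795031 m
Shortest: RSR with L = 14.760853 m ≈ 14.7609 m
Convert RSR to answer units (arcs ×180/π): t = 2.967653·180/π = 170.0340°, p = ρ·p = 1.97·1.790828 = 3.5279 m, q = 2.734338·180/π = 156.6660°, L = 14.7609 m.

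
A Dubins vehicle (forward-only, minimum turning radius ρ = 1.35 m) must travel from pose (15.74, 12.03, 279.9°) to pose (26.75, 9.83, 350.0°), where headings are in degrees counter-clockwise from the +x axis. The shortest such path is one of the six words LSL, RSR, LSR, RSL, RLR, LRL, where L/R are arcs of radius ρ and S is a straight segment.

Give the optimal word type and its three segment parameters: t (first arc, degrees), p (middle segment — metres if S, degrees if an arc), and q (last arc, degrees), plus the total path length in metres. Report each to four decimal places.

LSR: t = 73.7862°, p = 9.8021 m, q = 3.6862°, L = 11.6275 m

Let ψ = atan2(Δy, Δx) = atan2(-2.20, 11.01) = -11.2999° be the start→goal bearing.
Normalize: d = |goal − start| / ρ = 11.227649/1.35 = 8.316777, α = (θ_start − ψ) mod 360° = 291.1999° = 5.082397 rad, β = (θ_goal − ψ) mod 360° = 1.2999° = 0.022688 rad.
Common terms: sin α = -0.932324, cos α = 0.361623, sin β = 0.022686, cos β = 0.999743, cos(α−β) = 0.340380, d² = 69.168779. Work in radians in the unit-radius frame; every candidate has L = ρ·(t + p + q).
LSL: p² = 2 + d² − 2cos(α−β) + 2d(sin α − sin β) = 54.602805; p = √p² = 7.389371; φ = atan2(cos β − cos α, d + sin α − sin β) = 0.086464 rad; t = (φ − α) mod 2π = 1.287252 rad, q = (β − φ) mod 2π = 6.219409 rad → L = 1.35·(1.287252 + 7.389371 + 6.219409) = 1.35·14.896032 = 20.109643 m
RSR: p² = 2 + d² − 2cos(α−β) + 2d(sin β − sin α) = 86.373235; p = √p² = 9.293720; φ = atan2(cos α − cos β, d − sin α + sin β) = -0.068715 rad; t = (α − φ) mod 2π = 5.151113 rad, q = (φ − β) mod 2π = 6.191782 rad → L = 1.35·(5.151113 + 9.293720 + 6.191782) = 1.35·20.636615 = 27.859430 m
LSR: p² = d² − 2 + 2cos(α−β) + 2d(sin α + sin β) = 52.719021; p = √p² = 7.260787; φ = atan2(−cos α − cos β, d + sin α + sin β) − atan2(−2, p) = 0.087024 rad; t = (φ − α) mod 2π = 1.287812 rad, q = (φ − β) mod 2π = 0.064336 rad → L = 1.35·(1.287812 + 7.260787 + 0.064336) = 1.35·8.612934 = 11.627462 m
RSL: p² = d² − 2 + 2cos(α−β) − 2d(sin α + sin β) = 82.980055; p = √p² = 9.109339; φ = atan2(cos α + cos β, d − sin α − sin β) − atan2(2, p) = -0.069632 rad; t = (α − φ) mod 2π = 5.152029 rad, q = (β − φ) mod 2π = 0.092320 rad → L = 1.35·(5.152029 + 9.109339 + 0.092320) = 1.35·14.353688 = 19.377479 m
RLR: c = (6 − d² + 2cos(α−β) + 2d(sin α − sin β))/8 = -9.796654, |c| > 1 → infeasible
LRL: c = (6 − d² + 2cos(α−β) − 2d(sin α − sin β))/8 = -5.825351, |c| > 1 → infeasible
Shortest: LSR with L = 11.627462 m ≈ 11.6275 m
Convert LSR to answer units (arcs ×180/π): t = 1.287812·180/π = 73.7862°, p = ρ·p = 1.35·7.260787 = 9.8021 m, q = 0.064336·180/π = 3.6862°, L = 11.6275 m.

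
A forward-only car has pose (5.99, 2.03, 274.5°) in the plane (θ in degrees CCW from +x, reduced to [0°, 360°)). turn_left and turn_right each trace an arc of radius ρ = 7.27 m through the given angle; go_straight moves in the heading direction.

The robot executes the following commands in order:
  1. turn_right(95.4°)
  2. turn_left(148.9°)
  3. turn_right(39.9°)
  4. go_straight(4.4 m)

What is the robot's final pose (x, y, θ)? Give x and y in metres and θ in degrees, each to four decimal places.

(-0.9138, -27.3329, 288.1000°)

set_pose: (x, y, θ) = (5.9900, 2.0300, 274.5000°), ρ = 7.27
turn_right(95.4°): centre at ρ to the right, rotate −95.4° → (-1.3718, -5.8095, 179.1000°)
turn_left(148.9°): centre at ρ to the left, rotate +148.9° → (-5.3385, -19.2439, 328.0000°)
turn_right(39.9°): centre at ρ to the right, rotate −39.9° → (-2.2808, -23.1506, 288.1000°)
go_straight(4.4): x += 4.4·cos θ, y += 4.4·sin θ → (-0.9138, -27.3329, 288.1000°)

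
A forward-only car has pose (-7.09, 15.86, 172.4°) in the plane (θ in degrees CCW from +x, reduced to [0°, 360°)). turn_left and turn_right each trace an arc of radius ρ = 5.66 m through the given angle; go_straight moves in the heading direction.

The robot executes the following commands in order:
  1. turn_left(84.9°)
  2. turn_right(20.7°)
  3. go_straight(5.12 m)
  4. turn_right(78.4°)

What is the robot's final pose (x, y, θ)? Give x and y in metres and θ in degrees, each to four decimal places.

set_pose: (x, y, θ) = (-7.0900, 15.8600, 172.4000°), ρ = 5.66
turn_left(84.9°): centre at ρ to the left, rotate +84.9° → (-13.3601, 11.4940, 257.3000°)
turn_right(20.7°): centre at ρ to the right, rotate −20.7° → (-14.1564, 9.6227, 236.6000°)
go_straight(5.12): x += 5.12·cos θ, y += 5.12·sin θ → (-16.9748, 5.3482, 236.6000°)
turn_right(78.4°): centre at ρ to the right, rotate −78.4° → (-23.8020, 3.2087, 158.2000°)

(-23.8020, 3.2087, 158.2000°)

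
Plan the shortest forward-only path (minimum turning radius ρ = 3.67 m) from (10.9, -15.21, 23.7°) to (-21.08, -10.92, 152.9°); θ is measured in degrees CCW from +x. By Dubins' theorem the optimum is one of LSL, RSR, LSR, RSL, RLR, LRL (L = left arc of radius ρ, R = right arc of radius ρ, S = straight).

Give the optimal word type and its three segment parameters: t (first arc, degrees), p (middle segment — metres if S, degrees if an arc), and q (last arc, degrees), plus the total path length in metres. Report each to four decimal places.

Let ψ = atan2(Δy, Δx) = atan2(4.29, -31.98) = 172.3596° be the start→goal bearing.
Normalize: d = |goal − start| / ρ = 32.266461/3.67 = 8.791951, α = (θ_start − ψ) mod 360° = 211.3404° = 3.688586 rad, β = (θ_goal − ψ) mod 360° = 340.5404° = 5.943551 rad.
Common terms: sin α = -0.520122, cos α = -0.854092, sin β = -0.333142, cos β = 0.942877, cos(α−β) = -0.632029, d² = 77.298406. Work in radians in the unit-radius frame; every candidate has L = ρ·(t + p + q).
LSL: p² = 2 + d² − 2cos(α−β) + 2d(sin α − sin β) = 77.274634; p = √p² = 8.790599; φ = atan2(cos β − cos α, d + sin α − sin β) = 0.205871 rad; t = (φ − α) mod 2π = 2.800470 rad, q = (β − φ) mod 2π = 5.737681 rad → L = 3.67·(2.800470 + 8.790599 + 5.737681) = 3.67·17.328750 = 63.596512 m
RSR: p² = 2 + d² − 2cos(α−β) + 2d(sin β − sin α) = 83.850295; p = √p² = 9.156981; φ = atan2(cos α − cos β, d − sin α + sin β) = -0.197522 rad; t = (α − φ) mod 2π = 3.886108 rad, q = (φ − β) mod 2π = 0.142112 rad → L = 3.67·(3.886108 + 9.156981 + 0.142112) = 3.67·13.185201 = 48.389686 m
LSR: p² = d² − 2 + 2cos(α−β) + 2d(sin α + sin β) = 59.030644; p = √p² = 7.683140; φ = atan2(−cos α − cos β, d + sin α + sin β) − atan2(−2, p) = 0.243475 rad; t = (φ − α) mod 2π = 2.838075 rad, q = (φ − β) mod 2π = 0.583109 rad → L = 3.67·(2.838075 + 7.683140 + 0.583109) = 3.67·11.104324 = 40.752870 m
RSL: p² = d² − 2 + 2cos(α−β) − 2d(sin α + sin β) = 89.038051; p = √p² = 9.435998; φ = atan2(cos α + cos β, d − sin α − sin β) − atan2(2, p) = -0.199658 rad; t = (α − φ) mod 2π = 3.888244 rad, q = (β − φ) mod 2π = 6.143210 rad → L = 3.67·(3.888244 + 9.435998 + 6.143210) = 3.67·19.467452 = 71.445548 m
RLR: c = (6 − d² + 2cos(α−β) + 2d(sin α − sin β))/8 = -9.481287, |c| > 1 → infeasible
LRL: c = (6 − d² + 2cos(α−β) − 2d(sin α − sin β))/8 = -8.659329, |c| > 1 → infeasible
Shortest: LSR with L = 40.752870 m ≈ 40.7529 m
Convert LSR to answer units (arcs ×180/π): t = 2.838075·180/π = 162.6097°, p = ρ·p = 3.67·7.683140 = 28.1971 m, q = 0.583109·180/π = 33.4097°, L = 40.7529 m.

LSR: t = 162.6097°, p = 28.1971 m, q = 33.4097°, L = 40.7529 m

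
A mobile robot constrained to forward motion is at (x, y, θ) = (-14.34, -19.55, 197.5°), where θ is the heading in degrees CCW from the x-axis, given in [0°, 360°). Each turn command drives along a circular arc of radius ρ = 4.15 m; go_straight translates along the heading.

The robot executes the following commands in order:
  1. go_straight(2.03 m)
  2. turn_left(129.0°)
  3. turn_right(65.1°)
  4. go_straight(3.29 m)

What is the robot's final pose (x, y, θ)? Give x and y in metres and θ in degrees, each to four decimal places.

(-15.9978, -34.9132, 261.4000°)

set_pose: (x, y, θ) = (-14.3400, -19.5500, 197.5000°), ρ = 4.15
go_straight(2.03): x += 2.03·cos θ, y += 2.03·sin θ → (-16.2760, -20.1604, 197.5000°)
turn_left(129.0°): centre at ρ to the left, rotate +129.0° → (-17.3187, -27.5790, 326.5000°)
turn_right(65.1°): centre at ρ to the right, rotate −65.1° → (-15.5059, -31.6602, 261.4000°)
go_straight(3.29): x += 3.29·cos θ, y += 3.29·sin θ → (-15.9978, -34.9132, 261.4000°)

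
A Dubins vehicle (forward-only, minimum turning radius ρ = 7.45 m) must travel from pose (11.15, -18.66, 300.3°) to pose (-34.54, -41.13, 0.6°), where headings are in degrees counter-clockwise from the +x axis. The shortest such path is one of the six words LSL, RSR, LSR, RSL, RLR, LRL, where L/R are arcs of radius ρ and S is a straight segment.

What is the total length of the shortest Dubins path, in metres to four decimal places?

Let ψ = atan2(Δy, Δx) = atan2(-22.47, -45.69) = -153.8124° be the start→goal bearing.
Normalize: d = |goal − start| / ρ = 50.916373/7.45 = 6.834412, α = (θ_start − ψ) mod 360° = 94.1124° = 1.642571 rad, β = (θ_goal − ψ) mod 360° = 154.4124° = 2.695005 rad.
Common terms: sin α = 0.997425, cos α = -0.071713, sin β = 0.431891, cos β = -0.901926, cos(α−β) = 0.495459, d² = 46.709193. Work in radians in the unit-radius frame; every candidate has L = ρ·(t + p + q).
LSL: p² = 2 + d² − 2cos(α−β) + 2d(sin α − sin β) = 55.448468; p = √p² = 7.446373; φ = atan2(cos β − cos α, d + sin α − sin β) = -0.111725 rad; t = (φ − α) mod 2π = 4.528890 rad, q = (β − φ) mod 2π = 2.806729 rad → L = 7.45·(4.528890 + 7.446373 + 2.806729) = 7.45·14.781992 = 110.125838 m
RSR: p² = 2 + d² − 2cos(α−β) + 2d(sin β − sin α) = 39.988084; p = √p² = 6.323613; φ = atan2(cos α − cos β, d − sin α + sin β) = 0.131668 rad; t = (α − φ) mod 2π = 1.510903 rad, q = (φ − β) mod 2π = 3.719849 rad → L = 7.45·(1.510903 + 6.323613 + 3.719849) = 7.45·11.554365 = 86.080019 m
LSR: p² = d² − 2 + 2cos(α−β) + 2d(sin α + sin β) = 65.237182; p = √p² = 8.076954; φ = atan2(−cos α − cos β, d + sin α + sin β) − atan2(−2, p) = 0.360016 rad; t = (φ − α) mod 2π = 5.000630 rad, q = (φ − β) mod 2π = 3.948196 rad → L = 7.45·(5.000630 + 8.076954 + 3.948196) = 7.45·17.025780 = 126.842063 m
RSL: p² = d² − 2 + 2cos(α−β) − 2d(sin α + sin β) = 26.163039; p = √p² = 5.114982; φ = atan2(cos α + cos β, d − sin α − sin β) − atan2(2, p) = -0.550953 rad; t = (α − φ) mod 2π = 2.193524 rad, q = (β − φ) mod 2π = 3.245958 rad → L = 7.45·(2.193524 + 5.114982 + 3.245958) = 7.45·10.554464 = 78.630755 m
RLR: c = (6 − d² + 2cos(α−β) + 2d(sin α − sin β))/8 = -3.998510, |c| > 1 → infeasible
LRL: c = (6 − d² + 2cos(α−β) − 2d(sin α − sin β))/8 = -5.931059, |c| > 1 → infeasible
Shortest: RSL with L = 78.630755 m ≈ 78.6308 m

78.6308 m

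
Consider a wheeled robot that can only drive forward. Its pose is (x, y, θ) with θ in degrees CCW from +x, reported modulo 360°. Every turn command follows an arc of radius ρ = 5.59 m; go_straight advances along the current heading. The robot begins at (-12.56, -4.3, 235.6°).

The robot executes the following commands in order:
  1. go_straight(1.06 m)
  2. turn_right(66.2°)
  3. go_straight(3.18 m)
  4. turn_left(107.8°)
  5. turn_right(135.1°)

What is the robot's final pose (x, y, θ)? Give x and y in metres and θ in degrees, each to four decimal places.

(-37.4793, -18.2329, 142.1000°)

set_pose: (x, y, θ) = (-12.5600, -4.3000, 235.6000°), ρ = 5.59
go_straight(1.06): x += 1.06·cos θ, y += 1.06·sin θ → (-13.1589, -5.1746, 235.6000°)
turn_right(66.2°): centre at ρ to the right, rotate −66.2° → (-18.7995, -7.5111, 169.4000°)
go_straight(3.18): x += 3.18·cos θ, y += 3.18·sin θ → (-21.9253, -6.9261, 169.4000°)
turn_left(107.8°): centre at ρ to the left, rotate +107.8° → (-28.4995, -13.1213, 277.2000°)
turn_right(135.1°): centre at ρ to the right, rotate −135.1° → (-37.4793, -18.2329, 142.1000°)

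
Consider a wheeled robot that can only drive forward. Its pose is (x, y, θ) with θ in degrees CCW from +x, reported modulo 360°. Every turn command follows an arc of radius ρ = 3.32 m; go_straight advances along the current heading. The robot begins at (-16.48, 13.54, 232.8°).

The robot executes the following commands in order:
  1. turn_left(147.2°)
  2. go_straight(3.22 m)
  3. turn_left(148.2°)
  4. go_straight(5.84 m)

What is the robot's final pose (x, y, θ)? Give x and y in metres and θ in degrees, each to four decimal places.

(-15.8474, 17.0781, 168.2000°)

set_pose: (x, y, θ) = (-16.4800, 13.5400, 232.8000°), ρ = 3.32
turn_left(147.2°): centre at ρ to the left, rotate +147.2° → (-12.7000, 8.4130, 380.0000° ≡ 20.0000°)
go_straight(3.22): x += 3.22·cos θ, y += 3.22·sin θ → (-9.6742, 9.5143, 20.0000°)
turn_left(148.2°): centre at ρ to the left, rotate +148.2° → (-10.1308, 15.8839, 168.2000°)
go_straight(5.84): x += 5.84·cos θ, y += 5.84·sin θ → (-15.8474, 17.0781, 168.2000°)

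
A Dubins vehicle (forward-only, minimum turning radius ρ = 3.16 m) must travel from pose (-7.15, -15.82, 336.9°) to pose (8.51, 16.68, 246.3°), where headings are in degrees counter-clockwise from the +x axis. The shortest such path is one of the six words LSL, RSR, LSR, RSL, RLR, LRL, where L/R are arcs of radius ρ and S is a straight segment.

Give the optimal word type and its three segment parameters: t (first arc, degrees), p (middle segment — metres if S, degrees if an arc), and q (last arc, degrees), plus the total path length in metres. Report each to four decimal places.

Let ψ = atan2(Δy, Δx) = atan2(32.50, 15.66) = 64.2731° be the start→goal bearing.
Normalize: d = |goal − start| / ρ = 36.076108/3.16 = 11.416490, α = (θ_start − ψ) mod 360° = 272.6269° = 4.758237 rad, β = (θ_goal − ψ) mod 360° = 182.0269° = 3.176969 rad.
Common terms: sin α = -0.998949, cos α = 0.045832, sin β = -0.035369, cos β = -0.999374, cos(α−β) = -0.010472, d² = 130.336244. Work in radians in the unit-radius frame; every candidate has L = ρ·(t + p + q).
LSL: p² = 2 + d² − 2cos(α−β) + 2d(sin α − sin β) = 110.355780; p = √p² = 10.505036; φ = atan2(cos β − cos α, d + sin α − sin β) = -0.099661 rad; t = (φ − α) mod 2π = 1.425287 rad, q = (β − φ) mod 2π = 3.276630 rad → L = 3.16·(1.425287 + 10.505036 + 3.276630) = 3.16·15.206953 = 48.053971 m
RSR: p² = 2 + d² − 2cos(α−β) + 2d(sin β − sin α) = 154.358596; p = √p² = 12.424113; φ = atan2(cos α − cos β, d − sin α + sin β) = 0.084227 rad; t = (α − φ) mod 2π = 4.674010 rad, q = (φ − β) mod 2π = 3.190443 rad → L = 3.16·(4.674010 + 12.424113 + 3.190443) = 3.16·20.288567 = 64.111872 m
LSR: p² = d² − 2 + 2cos(α−β) + 2d(sin α + sin β) = 104.698736; p = √p² = 10.232240; φ = atan2(−cos α − cos β, d + sin α + sin β) − atan2(−2, p) = 0.284614 rad; t = (φ − α) mod 2π = 1.809562 rad, q = (φ − β) mod 2π = 3.390831 rad → L = 3.16·(1.809562 + 10.232240 + 3.390831) = 3.16·15.432633 = 48.767120 m
RSL: p² = d² − 2 + 2cos(α−β) − 2d(sin α + sin β) = 151.931865; p = √p² = 12.326064; φ = atan2(cos α + cos β, d − sin α − sin β) − atan2(2, p) = -0.237291 rad; t = (α − φ) mod 2π = 4.995529 rad, q = (β − φ) mod 2π = 3.414260 rad → L = 3.16·(4.995529 + 12.326064 + 3.414260) = 3.16·20.735854 = 65.525297 m
RLR: c = (6 − d² + 2cos(α−β) + 2d(sin α − sin β))/8 = -18.294824, |c| > 1 → infeasible
LRL: c = (6 − d² + 2cos(α−β) − 2d(sin α − sin β))/8 = -12.794472, |c| > 1 → infeasible
Shortest: LSL with L = 48.053971 m ≈ 48.0540 m
Convert LSL to answer units (arcs ×180/π): t = 1.425287·180/π = 81.6630°, p = ρ·p = 3.16·10.505036 = 33.1959 m, q = 3.276630·180/π = 187.7370°, L = 48.0540 m.

LSL: t = 81.6630°, p = 33.1959 m, q = 187.7370°, L = 48.0540 m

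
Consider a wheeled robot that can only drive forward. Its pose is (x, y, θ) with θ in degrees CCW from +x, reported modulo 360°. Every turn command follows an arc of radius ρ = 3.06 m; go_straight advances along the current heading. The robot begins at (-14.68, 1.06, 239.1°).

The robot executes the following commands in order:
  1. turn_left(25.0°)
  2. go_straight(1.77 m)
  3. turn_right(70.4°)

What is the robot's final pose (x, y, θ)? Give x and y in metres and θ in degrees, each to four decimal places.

(-17.5991, -4.6159, 193.7000°)

set_pose: (x, y, θ) = (-14.6800, 1.0600, 239.1000°), ρ = 3.06
turn_left(25.0°): centre at ρ to the left, rotate +25.0° → (-15.0981, -0.1969, 264.1000°)
go_straight(1.77): x += 1.77·cos θ, y += 1.77·sin θ → (-15.2801, -1.9575, 264.1000°)
turn_right(70.4°): centre at ρ to the right, rotate −70.4° → (-17.5991, -4.6159, 193.7000°)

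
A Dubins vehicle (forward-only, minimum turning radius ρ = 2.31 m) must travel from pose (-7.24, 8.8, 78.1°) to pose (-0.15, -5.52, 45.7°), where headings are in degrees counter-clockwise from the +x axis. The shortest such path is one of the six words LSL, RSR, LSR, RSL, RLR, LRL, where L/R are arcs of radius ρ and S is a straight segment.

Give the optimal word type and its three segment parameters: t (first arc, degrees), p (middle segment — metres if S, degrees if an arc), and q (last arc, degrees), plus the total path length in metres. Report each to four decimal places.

Let ψ = atan2(Δy, Δx) = atan2(-14.32, 7.09) = -63.6594° be the start→goal bearing.
Normalize: d = |goal − start| / ρ = 15.979064/2.31 = 6.917344, α = (θ_start − ψ) mod 360° = 141.7594° = 2.474169 rad, β = (θ_goal − ψ) mod 360° = 109.3594° = 1.908682 rad.
Common terms: sin α = 0.618964, cos α = -0.785419, sin β = 0.943458, cos β = -0.331493, cos(α−β) = 0.844328, d² = 47.849647. Work in radians in the unit-radius frame; every candidate has L = ρ·(t + p + q).
LSL: p² = 2 + d² − 2cos(α−β) + 2d(sin α − sin β) = 43.671731; p = √p² = 6.608459; φ = atan2(cos β − cos α, d + sin α − sin β) = 0.068743 rad; t = (φ − α) mod 2π = 3.877759 rad, q = (β − φ) mod 2π = 1.839940 rad → L = 2.31·(3.877759 + 6.608459 + 1.839940) = 2.31·12.326158 = 28.473424 m
RSR: p² = 2 + d² − 2cos(α−β) + 2d(sin β − sin α) = 52.650251; p = √p² = 7.256049; φ = atan2(cos α − cos β, d − sin α + sin β) = -0.062599 rad; t = (α − φ) mod 2π = 2.536768 rad, q = (φ − β) mod 2π = 4.311904 rad → L = 2.31·(2.536768 + 7.256049 + 4.311904) = 2.31·14.104721 = 32.581906 m
LSR: p² = d² − 2 + 2cos(α−β) + 2d(sin α + sin β) = 69.153923; p = √p² = 8.315884; φ = atan2(−cos α − cos β, d + sin α + sin β) − atan2(−2, p) = 0.366982 rad; t = (φ − α) mod 2π = 4.175998 rad, q = (φ − β) mod 2π = 4.741485 rad → L = 2.31·(4.175998 + 8.315884 + 4.741485) = 2.31·17.233367 = 39.809078 m
RSL: p² = d² − 2 + 2cos(α−β) − 2d(sin α + sin β) = 25.922683; p = √p² = 5.091432; φ = atan2(cos α + cos β, d − sin α − sin β) − atan2(2, p) = -0.579927 rad; t = (α − φ) mod 2π = 3.054096 rad, q = (β − φ) mod 2π = 2.488610 rad → L = 2.31·(3.054096 + 5.091432 + 2.488610) = 2.31·10.634139 = 24.564860 m
RLR: c = (6 − d² + 2cos(α−β) + 2d(sin α − sin β))/8 = -5.581281, |c| > 1 → infeasible
LRL: c = (6 − d² + 2cos(α−β) − 2d(sin α − sin β))/8 = -4.458966, |c| > 1 → infeasible
Shortest: RSL with L = 24.564860 m ≈ 24.5649 m
Convert RSL to answer units (arcs ×180/π): t = 3.054096·180/π = 174.9868°, p = ρ·p = 2.31·5.091432 = 11.7612 m, q = 2.488610·180/π = 142.5868°, L = 24.5649 m.

RSL: t = 174.9868°, p = 11.7612 m, q = 142.5868°, L = 24.5649 m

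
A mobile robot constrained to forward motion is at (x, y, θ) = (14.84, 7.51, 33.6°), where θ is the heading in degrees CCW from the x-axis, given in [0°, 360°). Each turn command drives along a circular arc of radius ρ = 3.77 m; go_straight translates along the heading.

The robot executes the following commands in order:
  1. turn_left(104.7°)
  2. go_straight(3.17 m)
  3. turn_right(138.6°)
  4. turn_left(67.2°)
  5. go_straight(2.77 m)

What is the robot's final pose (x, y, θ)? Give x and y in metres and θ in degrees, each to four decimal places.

set_pose: (x, y, θ) = (14.8400, 7.5100, 33.6000°), ρ = 3.77
turn_left(104.7°): centre at ρ to the left, rotate +104.7° → (15.2616, 13.4649, 138.3000°)
go_straight(3.17): x += 3.17·cos θ, y += 3.17·sin θ → (12.8948, 15.5737, 138.3000°)
turn_right(138.6°): centre at ρ to the right, rotate −138.6° → (15.4224, 22.1585, -0.3000° ≡ 359.7000°)
turn_left(67.2°): centre at ρ to the left, rotate +67.2° → (18.9099, 24.4493, 426.9000° ≡ 66.9000°)
go_straight(2.77): x += 2.77·cos θ, y += 2.77·sin θ → (19.9967, 26.9972, 66.9000°)

(19.9967, 26.9972, 66.9000°)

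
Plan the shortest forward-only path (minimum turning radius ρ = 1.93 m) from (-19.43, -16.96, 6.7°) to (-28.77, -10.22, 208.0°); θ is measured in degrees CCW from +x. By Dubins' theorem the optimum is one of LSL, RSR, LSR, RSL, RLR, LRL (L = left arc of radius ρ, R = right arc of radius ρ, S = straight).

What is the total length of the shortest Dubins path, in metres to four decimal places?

15.5621 m

Let ψ = atan2(Δy, Δx) = atan2(6.74, -9.34) = 144.1848° be the start→goal bearing.
Normalize: d = |goal − start| / ρ = 11.517951/1.93 = 5.967850, α = (θ_start − ψ) mod 360° = 222.5152° = 3.883624 rad, β = (θ_goal − ψ) mod 360° = 63.8152° = 1.113786 rad.
Common terms: sin α = -0.675786, cos α = -0.737098, sin β = 0.897376, cos β = 0.441267, cos(α−β) = -0.931691, d² = 35.615238. Work in radians in the unit-radius frame; every candidate has L = ρ·(t + p + q).
LSL: p² = 2 + d² − 2cos(α−β) + 2d(sin α − sin β) = 20.701827; p = √p² = 4.549926; φ = atan2(cos β − cos α, d + sin α − sin β) = 0.261972 rad; t = (φ − α) mod 2π = 2.661533 rad, q = (β − φ) mod 2π = 0.851815 rad → L = 1.93·(2.661533 + 4.549926 + 0.851815) = 1.93·8.063274 = 15.562118 m
RSR: p² = 2 + d² − 2cos(α−β) + 2d(sin β − sin α) = 58.255414; p = √p² = 7.632523; φ = atan2(cos α − cos β, d − sin α + sin β) = -0.155007 rad; t = (α − φ) mod 2π = 4.038631 rad, q = (φ − β) mod 2π = 5.014392 rad → L = 1.93·(4.038631 + 7.632523 + 5.014392) = 1.93·16.685546 = 32.203104 m
LSR: p² = d² − 2 + 2cos(α−β) + 2d(sin α + sin β) = 34.396681; p = √p² = 5.864868; φ = atan2(−cos α − cos β, d + sin α + sin β) − atan2(−2, p) = 0.376406 rad; t = (φ − α) mod 2π = 2.775968 rad, q = (φ − β) mod 2π = 5.545806 rad → L = 1.93·(2.775968 + 5.864868 + 5.545806) = 1.93·14.186642 = 27.380219 m
RSL: p² = d² − 2 + 2cos(α−β) − 2d(sin α + sin β) = 29.107030; p = √p² = 5.395093; φ = atan2(cos α + cos β, d − sin α − sin β) − atan2(2, p) = -0.406439 rad; t = (α − φ) mod 2π = 4.290062 rad, q = (β − φ) mod 2π = 1.520225 rad → L = 1.93·(4.290062 + 5.395093 + 1.520225) = 1.93·11.205380 = 21.626384 m
RLR: c = (6 − d² + 2cos(α−β) + 2d(sin α − sin β))/8 = -6.281927, |c| > 1 → infeasible
LRL: c = (6 − d² + 2cos(α−β) − 2d(sin α − sin β))/8 = -1.587728, |c| > 1 → infeasible
Shortest: LSL with L = 15.562118 m ≈ 15.5621 m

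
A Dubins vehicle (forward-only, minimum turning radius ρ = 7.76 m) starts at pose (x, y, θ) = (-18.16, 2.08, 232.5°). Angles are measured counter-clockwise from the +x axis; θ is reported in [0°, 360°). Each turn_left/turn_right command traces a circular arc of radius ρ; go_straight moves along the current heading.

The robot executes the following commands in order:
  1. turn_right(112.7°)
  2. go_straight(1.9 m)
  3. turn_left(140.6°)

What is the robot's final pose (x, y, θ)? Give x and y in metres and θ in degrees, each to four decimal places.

(-46.3797, 2.0338, 260.4000°)

set_pose: (x, y, θ) = (-18.1600, 2.0800, 232.5000°), ρ = 7.76
turn_right(112.7°): centre at ρ to the right, rotate −112.7° → (-31.0503, 2.9475, 119.8000°)
go_straight(1.9): x += 1.9·cos θ, y += 1.9·sin θ → (-31.9945, 4.5962, 119.8000°)
turn_left(140.6°): centre at ρ to the left, rotate +140.6° → (-46.3797, 2.0338, 260.4000°)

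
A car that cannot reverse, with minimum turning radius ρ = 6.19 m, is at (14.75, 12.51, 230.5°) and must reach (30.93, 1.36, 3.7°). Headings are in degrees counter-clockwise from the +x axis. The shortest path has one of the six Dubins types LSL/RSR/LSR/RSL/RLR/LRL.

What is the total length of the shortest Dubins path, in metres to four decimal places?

Let ψ = atan2(Δy, Δx) = atan2(-11.15, 16.18) = -34.5716° be the start→goal bearing.
Normalize: d = |goal − start| / ρ = 19.649807/6.19 = 3.174444, α = (θ_start − ψ) mod 360° = 265.0716° = 4.626372 rad, β = (θ_goal − ψ) mod 360° = 38.2716° = 0.667965 rad.
Common terms: sin α = -0.996303, cos α = -0.085911, sin β = 0.619390, cos β = 0.785084, cos(α−β) = -0.684547, d² = 10.077093. Work in radians in the unit-radius frame; every candidate has L = ρ·(t + p + q).
LSL: p² = 2 + d² − 2cos(α−β) + 2d(sin α − sin β) = 3.188336; p = √p² = 1.785591; φ = atan2(cos β − cos α, d + sin α − sin β) = 0.509557 rad; t = (φ − α) mod 2π = 2.166370 rad, q = (β − φ) mod 2π = 0.158408 rad → L = 6.19·(2.166370 + 1.785591 + 0.158408) = 6.19·4.110370 = 25.443189 m
RSR: p² = 2 + d² − 2cos(α−β) + 2d(sin β − sin α) = 23.704038; p = √p² = 4.868679; φ = atan2(cos α − cos β, d − sin α + sin β) = -0.179866 rad; t = (α − φ) mod 2π = 4.806238 rad, q = (φ − β) mod 2π = 5.435354 rad → L = 6.19·(4.806238 + 4.868679 + 5.435354) = 6.19·15.110271 = 93.532580 m
LSR: p² = d² − 2 + 2cos(α−β) + 2d(sin α + sin β) = 4.315021; p = √p² = 2.077263; φ = atan2(−cos α − cos β, d + sin α + sin β) − atan2(−2, p) = 0.521543 rad; t = (φ − α) mod 2π = 2.178356 rad, q = (φ − β) mod 2π = 6.136763 rad → L = 6.19·(2.178356 + 2.077263 + 6.136763) = 6.19·10.392381 = 64.328841 m
RSL: p² = d² − 2 + 2cos(α−β) − 2d(sin α + sin β) = 9.100976; p = √p² = 3.016782; φ = atan2(cos α + cos β, d − sin α − sin β) − atan2(2, p) = -0.391042 rad; t = (α − φ) mod 2π = 5.017414 rad, q = (β − φ) mod 2π = 1.059007 rad → L = 6.19·(5.017414 + 3.016782 + 1.059007) = 6.19·9.093204 = 56.286931 m
RLR: c = (6 − d² + 2cos(α−β) + 2d(sin α − sin β))/8 = -1.963005, |c| > 1 → infeasible
LRL: c = (6 − d² + 2cos(α−β) − 2d(sin α − sin β))/8 = 0.601458; p = 2π − arccos c = 5.357714 rad; φ = atan2(cos β − cos α, d + sin α − sin β) = 0.509557 rad; t = (φ − α + p/2) mod 2π = 4.845227 rad, q = (β − α − t + p) mod 2π = 2.837265 rad → L = 6.19·(4.845227 + 5.357714 + 2.837265) = 6.19·13.040206 = 80.718877 m
Shortest: LSL with L = 25.443189 m ≈ 25.4432 m

25.4432 m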